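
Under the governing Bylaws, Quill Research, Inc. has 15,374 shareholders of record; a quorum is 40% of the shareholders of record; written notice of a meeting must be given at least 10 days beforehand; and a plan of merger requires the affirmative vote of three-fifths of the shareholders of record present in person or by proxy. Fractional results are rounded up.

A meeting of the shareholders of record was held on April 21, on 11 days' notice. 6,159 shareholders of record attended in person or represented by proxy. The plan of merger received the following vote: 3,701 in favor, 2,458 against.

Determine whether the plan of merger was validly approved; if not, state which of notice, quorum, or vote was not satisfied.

Notice: 11 days given; 10 required. Satisfied.
Quorum: 40% of 15,374 = 6,149.60, rounded up to 6,150; 6,159 present. Satisfied.
Vote: requires three-fifths of those present (6,159); 3/5 of 6159 = 3695.40, rounded up to 3696, so 3,696 needed; 3,701 in favor. Satisfied.

Valid — all requirements satisfied.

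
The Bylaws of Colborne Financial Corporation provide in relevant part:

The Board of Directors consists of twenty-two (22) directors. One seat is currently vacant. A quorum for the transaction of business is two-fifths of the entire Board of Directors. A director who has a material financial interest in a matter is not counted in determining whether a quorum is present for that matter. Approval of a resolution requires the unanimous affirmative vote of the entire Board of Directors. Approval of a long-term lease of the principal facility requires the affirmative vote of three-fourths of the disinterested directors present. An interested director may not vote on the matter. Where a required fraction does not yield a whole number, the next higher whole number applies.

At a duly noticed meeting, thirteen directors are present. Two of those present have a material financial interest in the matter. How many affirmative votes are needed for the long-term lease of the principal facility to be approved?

9

The long-term lease of the principal facility requires three-fourths of the disinterested directors present (13 − 2 = 11).
3/4 of 11 = 8.25, rounded up to 9.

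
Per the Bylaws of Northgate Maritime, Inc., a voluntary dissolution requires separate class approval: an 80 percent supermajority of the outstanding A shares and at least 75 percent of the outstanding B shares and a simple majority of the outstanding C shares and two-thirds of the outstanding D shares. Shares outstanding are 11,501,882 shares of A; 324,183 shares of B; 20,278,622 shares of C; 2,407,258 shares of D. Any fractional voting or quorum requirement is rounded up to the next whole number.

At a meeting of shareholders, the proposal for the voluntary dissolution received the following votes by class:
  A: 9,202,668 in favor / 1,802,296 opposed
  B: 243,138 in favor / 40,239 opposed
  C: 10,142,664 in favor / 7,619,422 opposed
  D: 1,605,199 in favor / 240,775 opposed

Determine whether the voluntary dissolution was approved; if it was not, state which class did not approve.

Approved — every class gave the required vote.

A: 4/5 of 11501882 = 9201505.60, rounded up to 9201506; 9,201,506 required, 9,202,668 in favor — approved.
B: 3/4 of 324183 = 243137.25, rounded up to 243138; 243,138 required, 243,138 in favor — approved.
C: a majority of 20278622 is 10139312; 10,139,312 required, 10,142,664 in favor — approved.
D: 2/3 of 2407258 = 1604838.67, rounded up to 1604839; 1,604,839 required, 1,605,199 in favor — approved.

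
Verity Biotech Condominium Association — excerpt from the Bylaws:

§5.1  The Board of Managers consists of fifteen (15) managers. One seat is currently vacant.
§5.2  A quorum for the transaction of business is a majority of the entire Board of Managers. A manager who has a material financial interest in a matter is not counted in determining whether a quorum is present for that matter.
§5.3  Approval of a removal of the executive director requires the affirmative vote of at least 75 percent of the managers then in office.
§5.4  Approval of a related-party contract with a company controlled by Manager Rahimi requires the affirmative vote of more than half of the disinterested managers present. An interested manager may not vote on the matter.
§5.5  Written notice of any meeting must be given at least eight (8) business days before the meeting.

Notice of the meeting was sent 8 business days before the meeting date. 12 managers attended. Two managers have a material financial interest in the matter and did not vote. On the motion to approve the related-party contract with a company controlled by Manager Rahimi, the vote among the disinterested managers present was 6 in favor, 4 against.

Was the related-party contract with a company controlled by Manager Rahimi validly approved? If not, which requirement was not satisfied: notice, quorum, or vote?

Valid — all requirements satisfied.

Notice: 8 business days given; 8 required (8 ≥ 8). Satisfied.
Quorum: 12 present, but the 2 interested managers do not count, leaving 10. Quorum is 8. Satisfied.
Vote: the related-party contract with a company controlled by Manager Rahimi requires a majority of the disinterested managers present (12 − 2 = 10). A majority of 10 is 6, so 6 affirmative votes are needed; 6 voted in favor. Satisfied.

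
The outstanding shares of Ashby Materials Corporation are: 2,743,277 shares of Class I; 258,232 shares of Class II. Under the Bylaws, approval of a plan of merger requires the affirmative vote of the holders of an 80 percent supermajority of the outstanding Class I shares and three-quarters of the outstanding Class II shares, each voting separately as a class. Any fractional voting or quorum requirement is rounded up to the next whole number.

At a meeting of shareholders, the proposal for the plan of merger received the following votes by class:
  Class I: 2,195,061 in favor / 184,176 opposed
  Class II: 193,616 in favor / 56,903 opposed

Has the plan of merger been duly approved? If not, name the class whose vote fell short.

Not approved — the Class II shares did not give the required vote.

Class I: 4/5 of 2743277 = 2194621.60, rounded up to 2194622; 2,194,622 required, 2,195,061 in favor — approved.
Class II: 3/4 of 258232 = 193674; 193,674 required, 193,616 in favor — not approved.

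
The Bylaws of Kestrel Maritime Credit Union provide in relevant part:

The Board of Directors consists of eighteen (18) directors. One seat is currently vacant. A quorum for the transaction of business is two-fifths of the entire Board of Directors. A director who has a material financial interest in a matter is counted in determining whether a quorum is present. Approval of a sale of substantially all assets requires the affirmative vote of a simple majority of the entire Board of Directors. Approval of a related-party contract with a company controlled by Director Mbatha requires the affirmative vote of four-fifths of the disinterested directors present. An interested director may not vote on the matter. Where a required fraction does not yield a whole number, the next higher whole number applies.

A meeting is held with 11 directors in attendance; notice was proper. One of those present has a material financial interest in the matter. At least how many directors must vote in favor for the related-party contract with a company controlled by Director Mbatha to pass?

8

The related-party contract with a company controlled by Director Mbatha requires four-fifths of the disinterested directors present (11 − 1 = 10).
4/5 of 10 = 8.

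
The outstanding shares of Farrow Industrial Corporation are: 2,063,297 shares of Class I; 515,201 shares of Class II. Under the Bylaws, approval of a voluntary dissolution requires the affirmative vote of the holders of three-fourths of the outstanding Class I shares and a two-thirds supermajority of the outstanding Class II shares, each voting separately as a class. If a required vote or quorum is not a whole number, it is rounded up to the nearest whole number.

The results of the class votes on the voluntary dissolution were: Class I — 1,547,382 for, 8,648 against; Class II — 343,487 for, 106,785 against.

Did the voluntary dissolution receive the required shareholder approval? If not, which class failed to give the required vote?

Class I: 3/4 of 2063297 = 1547472.75, rounded up to 1547473; 1,547,473 required, 1,547,382 in favor — not approved.
Class II: 2/3 of 515201 = 343467.33, rounded up to 343468; 343,468 required, 343,487 in favor — approved.

Not approved — the Class I shares did not give the required vote.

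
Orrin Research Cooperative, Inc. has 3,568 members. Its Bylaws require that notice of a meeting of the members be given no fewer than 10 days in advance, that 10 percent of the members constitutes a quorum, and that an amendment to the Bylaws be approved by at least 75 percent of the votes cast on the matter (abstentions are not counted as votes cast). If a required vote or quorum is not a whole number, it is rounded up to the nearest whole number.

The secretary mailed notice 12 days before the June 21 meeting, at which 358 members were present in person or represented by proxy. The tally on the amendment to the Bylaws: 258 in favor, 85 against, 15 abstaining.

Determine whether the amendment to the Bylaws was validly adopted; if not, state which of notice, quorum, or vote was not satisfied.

Notice: 12 days given; 10 required. Satisfied.
Quorum: 10% of 3,568 = 356.80, rounded up to 357; 358 present. Satisfied.
Vote: requires three-fourths of the votes cast (358 − 15 abstaining = 343); 3/4 of 343 = 257.25, rounded up to 258, so 258 needed; 258 in favor. Satisfied.

Valid — all requirements satisfied.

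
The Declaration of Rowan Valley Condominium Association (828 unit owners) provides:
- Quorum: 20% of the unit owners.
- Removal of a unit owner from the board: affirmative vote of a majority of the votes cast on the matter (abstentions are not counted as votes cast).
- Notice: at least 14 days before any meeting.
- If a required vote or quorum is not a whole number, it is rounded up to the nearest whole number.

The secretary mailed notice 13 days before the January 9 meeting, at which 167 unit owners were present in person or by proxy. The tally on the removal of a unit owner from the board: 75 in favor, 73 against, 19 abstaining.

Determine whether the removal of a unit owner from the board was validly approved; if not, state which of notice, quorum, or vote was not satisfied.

Invalid — notice requirement not satisfied.

Notice: 13 days given; 14 required. Not satisfied.
Quorum: 20% of 828 = 165.60, rounded up to 166; 167 present. Satisfied.
Vote: requires a majority of the votes cast (167 − 19 abstaining = 148); a majority of 148 is 75, so 75 needed; 75 in favor. Satisfied.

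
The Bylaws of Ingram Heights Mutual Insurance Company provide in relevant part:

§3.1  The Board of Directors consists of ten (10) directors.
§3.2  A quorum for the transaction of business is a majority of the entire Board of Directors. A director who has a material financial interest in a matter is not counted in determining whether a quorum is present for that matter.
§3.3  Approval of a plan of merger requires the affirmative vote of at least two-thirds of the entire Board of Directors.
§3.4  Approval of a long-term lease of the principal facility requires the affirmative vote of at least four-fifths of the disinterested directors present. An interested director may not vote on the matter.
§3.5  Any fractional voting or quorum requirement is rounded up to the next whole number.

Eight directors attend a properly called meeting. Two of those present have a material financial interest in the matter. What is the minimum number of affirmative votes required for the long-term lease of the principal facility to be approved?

5

The long-term lease of the principal facility requires four-fifths of the disinterested directors present (8 − 2 = 6).
4/5 of 6 = 4.80, rounded up to 5.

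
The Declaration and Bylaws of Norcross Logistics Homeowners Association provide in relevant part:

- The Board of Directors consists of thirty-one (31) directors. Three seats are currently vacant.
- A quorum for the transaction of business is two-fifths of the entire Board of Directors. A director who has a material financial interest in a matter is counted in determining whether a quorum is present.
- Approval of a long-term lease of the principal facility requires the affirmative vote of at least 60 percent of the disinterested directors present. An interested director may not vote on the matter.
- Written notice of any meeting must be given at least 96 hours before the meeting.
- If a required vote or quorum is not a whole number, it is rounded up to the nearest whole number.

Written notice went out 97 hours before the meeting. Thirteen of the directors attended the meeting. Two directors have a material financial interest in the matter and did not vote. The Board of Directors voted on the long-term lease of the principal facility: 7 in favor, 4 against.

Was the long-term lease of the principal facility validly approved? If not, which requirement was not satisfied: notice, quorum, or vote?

Valid — all requirements satisfied.

Notice: 97 hours given; 96 required (97 ≥ 96). Satisfied.
Quorum: 13 present (interested directors count toward quorum); quorum is 13. Satisfied.
Vote: the long-term lease of the principal facility requires three-fifths of the disinterested directors present (13 − 2 = 11). 3/5 of 11 = 6.60, rounded up to 7, so 7 affirmative votes are needed; 7 voted in favor. Satisfied.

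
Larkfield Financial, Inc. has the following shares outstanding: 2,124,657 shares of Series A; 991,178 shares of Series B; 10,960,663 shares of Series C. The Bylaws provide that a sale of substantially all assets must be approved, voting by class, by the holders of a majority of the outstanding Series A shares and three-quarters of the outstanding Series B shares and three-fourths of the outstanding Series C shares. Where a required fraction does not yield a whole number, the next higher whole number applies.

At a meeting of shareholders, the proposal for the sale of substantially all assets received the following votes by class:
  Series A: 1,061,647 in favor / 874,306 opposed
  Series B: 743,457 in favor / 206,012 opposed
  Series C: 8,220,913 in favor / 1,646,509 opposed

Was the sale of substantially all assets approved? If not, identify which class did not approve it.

Not approved — the Series A shares did not give the required vote.

Series A: a majority of 2124657 is 1062329; 1,062,329 required, 1,061,647 in favor — not approved.
Series B: 3/4 of 991178 = 743383.50, rounded up to 743384; 743,384 required, 743,457 in favor — approved.
Series C: 3/4 of 10960663 = 8220497.25, rounded up to 8220498; 8,220,498 required, 8,220,913 in favor — approved.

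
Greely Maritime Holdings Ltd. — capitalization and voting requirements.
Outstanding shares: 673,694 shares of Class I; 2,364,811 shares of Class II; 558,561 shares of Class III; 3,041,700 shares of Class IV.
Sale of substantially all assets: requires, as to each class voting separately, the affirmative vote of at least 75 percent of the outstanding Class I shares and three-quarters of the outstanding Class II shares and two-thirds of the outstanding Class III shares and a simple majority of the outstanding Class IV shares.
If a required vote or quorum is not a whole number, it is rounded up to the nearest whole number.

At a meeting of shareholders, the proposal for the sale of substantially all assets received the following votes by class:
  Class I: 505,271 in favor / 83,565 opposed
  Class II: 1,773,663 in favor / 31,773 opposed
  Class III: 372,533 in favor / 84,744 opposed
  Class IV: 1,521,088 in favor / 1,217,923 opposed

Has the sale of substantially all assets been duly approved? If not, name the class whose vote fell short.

Class I: 3/4 of 673694 = 505270.50, rounded up to 505271; 505,271 required, 505,271 in favor — approved.
Class II: 3/4 of 2364811 = 1773608.25, rounded up to 1773609; 1,773,609 required, 1,773,663 in favor — approved.
Class III: 2/3 of 558561 = 372374; 372,374 required, 372,533 in favor — approved.
Class IV: a majority of 3041700 is 1520851; 1,520,851 required, 1,521,088 in favor — approved.

Approved — every class gave the required vote.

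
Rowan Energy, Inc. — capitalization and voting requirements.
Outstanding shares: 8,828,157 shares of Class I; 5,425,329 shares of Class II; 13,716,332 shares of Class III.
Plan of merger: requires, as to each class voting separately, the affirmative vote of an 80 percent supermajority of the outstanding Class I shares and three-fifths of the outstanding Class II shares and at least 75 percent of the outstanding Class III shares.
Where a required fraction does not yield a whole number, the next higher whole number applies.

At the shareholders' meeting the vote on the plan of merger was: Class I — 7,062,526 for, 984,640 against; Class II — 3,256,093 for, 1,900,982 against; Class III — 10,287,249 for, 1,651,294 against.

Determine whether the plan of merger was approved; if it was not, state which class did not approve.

Class I: 4/5 of 8828157 = 7062525.60, rounded up to 7062526; 7,062,526 required, 7,062,526 in favor — approved.
Class II: 3/5 of 5425329 = 3255197.40, rounded up to 3255198; 3,255,198 required, 3,256,093 in favor — approved.
Class III: 3/4 of 13716332 = 10287249; 10,287,249 required, 10,287,249 in favor — approved.

Approved — every class gave the required vote.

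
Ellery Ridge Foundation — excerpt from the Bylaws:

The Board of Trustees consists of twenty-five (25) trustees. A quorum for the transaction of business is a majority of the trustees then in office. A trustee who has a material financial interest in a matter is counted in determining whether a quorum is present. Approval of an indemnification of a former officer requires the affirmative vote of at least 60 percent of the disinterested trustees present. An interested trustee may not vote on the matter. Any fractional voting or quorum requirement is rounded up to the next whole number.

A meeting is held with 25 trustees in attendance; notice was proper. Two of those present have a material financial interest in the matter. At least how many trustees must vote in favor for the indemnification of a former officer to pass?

The indemnification of a former officer requires three-fifths of the disinterested trustees present (25 − 2 = 23).
3/5 of 23 = 13.80, rounded up to 14.

14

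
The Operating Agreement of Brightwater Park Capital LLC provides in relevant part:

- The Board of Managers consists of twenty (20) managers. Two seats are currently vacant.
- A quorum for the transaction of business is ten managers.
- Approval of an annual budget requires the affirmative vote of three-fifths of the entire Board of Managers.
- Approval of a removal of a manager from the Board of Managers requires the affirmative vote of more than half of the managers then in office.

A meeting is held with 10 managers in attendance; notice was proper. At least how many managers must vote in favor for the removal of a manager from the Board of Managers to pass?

10

The removal of a manager from the Board of Managers requires a majority of the managers then in office (18).
A majority of 18 is 10.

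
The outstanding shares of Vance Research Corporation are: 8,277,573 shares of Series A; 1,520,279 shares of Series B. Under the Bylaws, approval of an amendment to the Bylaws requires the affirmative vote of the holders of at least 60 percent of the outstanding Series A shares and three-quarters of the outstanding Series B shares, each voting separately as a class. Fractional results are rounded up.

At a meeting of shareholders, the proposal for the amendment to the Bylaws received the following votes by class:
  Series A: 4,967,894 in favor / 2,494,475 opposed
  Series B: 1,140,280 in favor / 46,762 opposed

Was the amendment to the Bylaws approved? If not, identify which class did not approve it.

Approved — every class gave the required vote.

Series A: 3/5 of 8277573 = 4966543.80, rounded up to 4966544; 4,966,544 required, 4,967,894 in favor — approved.
Series B: 3/4 of 1520279 = 1140209.25, rounded up to 1140210; 1,140,210 required, 1,140,280 in favor — approved.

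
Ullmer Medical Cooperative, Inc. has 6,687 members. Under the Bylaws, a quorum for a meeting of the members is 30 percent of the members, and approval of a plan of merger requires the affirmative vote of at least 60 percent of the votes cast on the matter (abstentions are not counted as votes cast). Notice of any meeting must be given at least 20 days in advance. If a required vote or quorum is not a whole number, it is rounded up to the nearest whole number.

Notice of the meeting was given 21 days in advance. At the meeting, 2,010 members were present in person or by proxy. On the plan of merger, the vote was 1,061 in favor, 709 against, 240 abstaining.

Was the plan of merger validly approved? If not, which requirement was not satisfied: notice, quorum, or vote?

Notice: 21 days given; 20 required. Satisfied.
Quorum: 30% of 6,687 = 2,006.10, rounded up to 2,007; 2,010 present. Satisfied.
Vote: requires three-fifths of the votes cast (2,010 − 240 abstaining = 1,770); 3/5 of 1770 = 1062, so 1,062 needed; 1,061 in favor. Not satisfied.

Invalid — vote requirement not satisfied.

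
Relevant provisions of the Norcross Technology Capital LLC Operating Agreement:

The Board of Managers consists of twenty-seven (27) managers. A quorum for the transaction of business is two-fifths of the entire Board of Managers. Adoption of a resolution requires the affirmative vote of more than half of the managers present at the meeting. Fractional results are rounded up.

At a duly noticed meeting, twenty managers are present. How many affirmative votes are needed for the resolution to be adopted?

The resolution requires a majority of the managers present (20).
A majority of 20 is 11.

11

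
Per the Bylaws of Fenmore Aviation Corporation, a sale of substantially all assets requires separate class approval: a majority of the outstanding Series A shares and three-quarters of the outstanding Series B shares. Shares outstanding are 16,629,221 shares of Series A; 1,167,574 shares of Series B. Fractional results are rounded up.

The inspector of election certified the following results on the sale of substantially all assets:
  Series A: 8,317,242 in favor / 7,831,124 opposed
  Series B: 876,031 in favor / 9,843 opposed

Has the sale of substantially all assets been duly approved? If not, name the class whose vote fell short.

Series A: a majority of 16629221 is 8314611; 8,314,611 required, 8,317,242 in favor — approved.
Series B: 3/4 of 1167574 = 875680.50, rounded up to 875681; 875,681 required, 876,031 in favor — approved.

Approved — every class gave the required vote.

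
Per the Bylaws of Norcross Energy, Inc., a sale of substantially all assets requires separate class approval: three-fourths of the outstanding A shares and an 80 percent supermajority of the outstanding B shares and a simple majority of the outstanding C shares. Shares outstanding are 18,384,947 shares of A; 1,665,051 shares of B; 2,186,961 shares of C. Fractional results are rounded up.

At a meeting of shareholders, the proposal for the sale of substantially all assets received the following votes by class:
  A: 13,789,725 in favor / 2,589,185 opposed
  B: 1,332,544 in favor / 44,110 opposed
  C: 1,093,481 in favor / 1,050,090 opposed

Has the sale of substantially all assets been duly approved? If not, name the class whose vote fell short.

Approved — every class gave the required vote.

A: 3/4 of 18384947 = 13788710.25, rounded up to 13788711; 13,788,711 required, 13,789,725 in favor — approved.
B: 4/5 of 1665051 = 1332040.80, rounded up to 1332041; 1,332,041 required, 1,332,544 in favor — approved.
C: a majority of 2186961 is 1093481; 1,093,481 required, 1,093,481 in favor — approved.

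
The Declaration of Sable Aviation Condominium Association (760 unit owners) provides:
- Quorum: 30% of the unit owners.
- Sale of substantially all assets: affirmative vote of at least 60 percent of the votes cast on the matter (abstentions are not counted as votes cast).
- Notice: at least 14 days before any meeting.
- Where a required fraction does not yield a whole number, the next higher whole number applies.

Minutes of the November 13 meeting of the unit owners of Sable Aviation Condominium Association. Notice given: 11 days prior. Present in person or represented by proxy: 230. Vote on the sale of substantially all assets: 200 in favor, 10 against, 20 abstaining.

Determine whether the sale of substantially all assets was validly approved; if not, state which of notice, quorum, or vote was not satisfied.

Notice: 11 days given; 14 required. Not satisfied.
Quorum: 30% of 760 = 228; 230 present. Satisfied.
Vote: requires three-fifths of the votes cast (230 − 20 abstaining = 210); 3/5 of 210 = 126, so 126 needed; 200 in favor. Satisfied.

Invalid — notice requirement not satisfied.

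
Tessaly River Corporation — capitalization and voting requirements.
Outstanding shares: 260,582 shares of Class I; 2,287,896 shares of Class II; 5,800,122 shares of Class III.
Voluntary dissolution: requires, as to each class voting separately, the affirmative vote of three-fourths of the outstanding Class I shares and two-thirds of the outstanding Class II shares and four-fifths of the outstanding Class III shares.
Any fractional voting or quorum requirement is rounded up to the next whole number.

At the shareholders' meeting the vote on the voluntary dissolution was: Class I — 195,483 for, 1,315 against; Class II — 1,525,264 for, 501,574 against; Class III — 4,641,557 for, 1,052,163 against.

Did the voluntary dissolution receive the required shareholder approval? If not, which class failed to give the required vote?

Approved — every class gave the required vote.

Class I: 3/4 of 260582 = 195436.50, rounded up to 195437; 195,437 required, 195,483 in favor — approved.
Class II: 2/3 of 2287896 = 1525264; 1,525,264 required, 1,525,264 in favor — approved.
Class III: 4/5 of 5800122 = 4640097.60, rounded up to 4640098; 4,640,098 required, 4,641,557 in favor — approved.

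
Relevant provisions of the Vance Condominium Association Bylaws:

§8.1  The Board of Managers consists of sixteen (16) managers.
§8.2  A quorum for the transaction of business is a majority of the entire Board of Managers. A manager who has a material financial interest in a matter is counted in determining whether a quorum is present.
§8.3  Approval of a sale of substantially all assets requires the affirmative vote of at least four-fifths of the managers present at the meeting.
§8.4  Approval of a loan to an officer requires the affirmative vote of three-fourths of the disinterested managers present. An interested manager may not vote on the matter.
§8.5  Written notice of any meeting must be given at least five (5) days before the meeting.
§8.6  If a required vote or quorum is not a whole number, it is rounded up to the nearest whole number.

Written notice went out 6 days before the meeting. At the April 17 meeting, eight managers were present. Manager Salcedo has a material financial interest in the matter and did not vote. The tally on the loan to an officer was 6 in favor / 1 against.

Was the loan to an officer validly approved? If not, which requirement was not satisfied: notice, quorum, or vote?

Notice: 6 days given; 5 required (6 ≥ 5). Satisfied.
Quorum: 8 present (interested managers count toward quorum); quorum is 9. Not satisfied.
Vote: the loan to an officer requires three-fourths of the disinterested managers present (8 − 1 = 7). 3/4 of 7 = 5.25, rounded up to 6, so 6 affirmative votes are needed; 6 voted in favor. Satisfied. (Moot — without a quorum no business can be validly transacted.)

Invalid — quorum requirement not satisfied.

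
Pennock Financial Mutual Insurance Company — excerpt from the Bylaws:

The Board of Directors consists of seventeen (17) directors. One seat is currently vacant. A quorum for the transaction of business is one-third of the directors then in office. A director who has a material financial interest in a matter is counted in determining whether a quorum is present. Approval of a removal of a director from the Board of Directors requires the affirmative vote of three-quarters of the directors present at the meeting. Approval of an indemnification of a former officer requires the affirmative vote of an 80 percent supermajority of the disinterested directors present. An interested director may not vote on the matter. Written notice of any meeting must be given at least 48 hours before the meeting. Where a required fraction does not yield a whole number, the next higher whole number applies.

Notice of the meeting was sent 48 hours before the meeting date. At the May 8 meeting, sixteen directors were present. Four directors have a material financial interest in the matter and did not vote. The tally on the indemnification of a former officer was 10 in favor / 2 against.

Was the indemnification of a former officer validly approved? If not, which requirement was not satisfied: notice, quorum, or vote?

Notice: 48 hours given; 48 required (48 ≥ 48). Satisfied.
Quorum: 16 present (interested directors count toward quorum); quorum is 6. Satisfied.
Vote: the indemnification of a former officer requires four-fifths of the disinterested directors present (16 − 4 = 12). 4/5 of 12 = 9.60, rounded up to 10, so 10 affirmative votes are needed; 10 voted in favor. Satisfied.

Valid — all requirements satisfied.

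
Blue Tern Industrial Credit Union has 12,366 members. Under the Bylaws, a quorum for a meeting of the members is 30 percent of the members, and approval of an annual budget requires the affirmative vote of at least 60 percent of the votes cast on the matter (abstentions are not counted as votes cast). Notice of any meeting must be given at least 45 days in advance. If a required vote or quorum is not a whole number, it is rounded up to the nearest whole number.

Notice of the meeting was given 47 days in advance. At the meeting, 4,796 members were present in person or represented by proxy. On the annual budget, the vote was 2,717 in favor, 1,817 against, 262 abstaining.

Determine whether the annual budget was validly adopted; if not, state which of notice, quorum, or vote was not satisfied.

Notice: 47 days given; 45 required. Satisfied.
Quorum: 30% of 12,366 = 3,709.80, rounded up to 3,710; 4,796 present. Satisfied.
Vote: requires three-fifths of the votes cast (4,796 − 262 abstaining = 4,534); 3/5 of 4534 = 2720.40, rounded up to 2721, so 2,721 needed; 2,717 in favor. Not satisfied.

Invalid — vote requirement not satisfied.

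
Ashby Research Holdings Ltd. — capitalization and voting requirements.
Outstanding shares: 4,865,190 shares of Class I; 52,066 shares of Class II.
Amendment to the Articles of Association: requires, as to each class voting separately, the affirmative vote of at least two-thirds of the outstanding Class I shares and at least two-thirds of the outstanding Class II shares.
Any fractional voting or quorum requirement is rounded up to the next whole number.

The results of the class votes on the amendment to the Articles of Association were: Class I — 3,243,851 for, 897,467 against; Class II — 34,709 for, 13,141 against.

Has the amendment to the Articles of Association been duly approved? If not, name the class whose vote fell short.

Class I: 2/3 of 4865190 = 3243460; 3,243,460 required, 3,243,851 in favor — approved.
Class II: 2/3 of 52066 = 34710.67, rounded up to 34711; 34,711 required, 34,709 in favor — not approved.

Not approved — the Class II shares did not give the required vote.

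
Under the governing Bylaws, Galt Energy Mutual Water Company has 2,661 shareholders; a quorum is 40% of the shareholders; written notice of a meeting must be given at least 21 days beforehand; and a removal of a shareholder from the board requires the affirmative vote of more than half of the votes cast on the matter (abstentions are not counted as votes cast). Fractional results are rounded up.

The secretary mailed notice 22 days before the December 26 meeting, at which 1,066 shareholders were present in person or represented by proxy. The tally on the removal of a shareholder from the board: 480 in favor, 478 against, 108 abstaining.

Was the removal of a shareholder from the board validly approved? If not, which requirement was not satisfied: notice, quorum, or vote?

Notice: 22 days given; 21 required. Satisfied.
Quorum: 40% of 2,661 = 1,064.40, rounded up to 1,065; 1,066 present. Satisfied.
Vote: requires a majority of the votes cast (1,066 − 108 abstaining = 958); a majority of 958 is 480, so 480 needed; 480 in favor. Satisfied.

Valid — all requirements satisfied.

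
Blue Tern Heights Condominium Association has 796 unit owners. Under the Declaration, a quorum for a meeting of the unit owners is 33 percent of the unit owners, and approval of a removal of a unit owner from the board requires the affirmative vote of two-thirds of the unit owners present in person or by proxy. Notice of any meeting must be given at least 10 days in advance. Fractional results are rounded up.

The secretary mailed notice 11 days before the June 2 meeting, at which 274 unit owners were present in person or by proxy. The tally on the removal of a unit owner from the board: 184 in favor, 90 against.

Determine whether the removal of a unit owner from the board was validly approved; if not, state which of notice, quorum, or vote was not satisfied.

Valid — all requirements satisfied.

Notice: 11 days given; 10 required. Satisfied.
Quorum: 33% of 796 = 262.68, rounded up to 263; 274 present. Satisfied.
Vote: requires two-thirds of those present (274); 2/3 of 274 = 182.67, rounded up to 183, so 183 needed; 184 in favor. Satisfied.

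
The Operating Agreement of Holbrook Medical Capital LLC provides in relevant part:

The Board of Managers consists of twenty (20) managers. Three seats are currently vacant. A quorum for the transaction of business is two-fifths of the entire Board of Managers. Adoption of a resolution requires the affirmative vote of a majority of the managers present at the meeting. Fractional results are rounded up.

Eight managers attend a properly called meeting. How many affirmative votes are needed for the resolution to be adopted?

5

The resolution requires a majority of the managers present (8).
A majority of 8 is 5.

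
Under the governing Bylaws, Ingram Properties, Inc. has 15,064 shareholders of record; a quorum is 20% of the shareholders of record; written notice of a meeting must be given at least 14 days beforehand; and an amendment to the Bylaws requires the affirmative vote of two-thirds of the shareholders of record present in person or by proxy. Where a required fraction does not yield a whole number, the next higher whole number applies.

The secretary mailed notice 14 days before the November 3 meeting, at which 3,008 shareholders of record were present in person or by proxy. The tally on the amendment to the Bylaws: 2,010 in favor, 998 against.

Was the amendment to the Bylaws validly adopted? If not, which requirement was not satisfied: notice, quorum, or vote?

Notice: 14 days given; 14 required. Satisfied.
Quorum: 20% of 15,064 = 3,012.80, rounded up to 3,013; 3,008 present. Not satisfied.
Vote: requires two-thirds of those present (3,008); 2/3 of 3008 = 2005.33, rounded up to 2006, so 2,006 needed; 2,010 in favor. Satisfied.

Invalid — quorum requirement not satisfied.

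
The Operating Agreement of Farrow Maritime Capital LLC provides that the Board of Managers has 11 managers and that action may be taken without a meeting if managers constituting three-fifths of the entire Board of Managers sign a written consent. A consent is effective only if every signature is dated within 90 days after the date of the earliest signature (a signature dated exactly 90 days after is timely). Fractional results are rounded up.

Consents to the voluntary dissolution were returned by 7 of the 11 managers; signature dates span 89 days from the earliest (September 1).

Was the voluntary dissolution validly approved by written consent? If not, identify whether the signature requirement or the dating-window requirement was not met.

Effective — both the signature and dating-window requirements are satisfied.

Signatures required: three-fifths of 11 — 3/5 of 11 = 6.60, rounded up to 7, so 7 needed; 7 signed. Sufficient.
Dating window: the latest signature is 89 days after the earliest; the limit is 90 days. Within the window.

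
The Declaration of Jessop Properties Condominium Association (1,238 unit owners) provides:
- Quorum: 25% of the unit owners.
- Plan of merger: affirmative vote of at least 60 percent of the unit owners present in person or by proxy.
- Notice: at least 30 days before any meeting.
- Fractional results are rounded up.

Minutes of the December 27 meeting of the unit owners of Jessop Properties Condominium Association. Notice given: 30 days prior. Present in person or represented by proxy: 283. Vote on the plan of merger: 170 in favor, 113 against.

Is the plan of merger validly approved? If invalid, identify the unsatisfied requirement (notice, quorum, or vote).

Notice: 30 days given; 30 required. Satisfied.
Quorum: 25% of 1,238 = 309.50, rounded up to 310; 283 present. Not satisfied.
Vote: requires three-fifths of those present (283); 3/5 of 283 = 169.80, rounded up to 170, so 170 needed; 170 in favor. Satisfied.

Invalid — quorum requirement not satisfied.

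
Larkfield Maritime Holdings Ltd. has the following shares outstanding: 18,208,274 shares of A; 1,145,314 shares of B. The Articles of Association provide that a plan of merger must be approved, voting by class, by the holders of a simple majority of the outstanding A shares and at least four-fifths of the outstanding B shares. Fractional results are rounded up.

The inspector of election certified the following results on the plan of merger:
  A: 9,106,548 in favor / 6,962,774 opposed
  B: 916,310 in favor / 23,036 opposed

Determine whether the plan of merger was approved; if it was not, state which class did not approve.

Approved — every class gave the required vote.

A: a majority of 18208274 is 9104138; 9,104,138 required, 9,106,548 in favor — approved.
B: 4/5 of 1145314 = 916251.20, rounded up to 916252; 916,252 required, 916,310 in favor — approved.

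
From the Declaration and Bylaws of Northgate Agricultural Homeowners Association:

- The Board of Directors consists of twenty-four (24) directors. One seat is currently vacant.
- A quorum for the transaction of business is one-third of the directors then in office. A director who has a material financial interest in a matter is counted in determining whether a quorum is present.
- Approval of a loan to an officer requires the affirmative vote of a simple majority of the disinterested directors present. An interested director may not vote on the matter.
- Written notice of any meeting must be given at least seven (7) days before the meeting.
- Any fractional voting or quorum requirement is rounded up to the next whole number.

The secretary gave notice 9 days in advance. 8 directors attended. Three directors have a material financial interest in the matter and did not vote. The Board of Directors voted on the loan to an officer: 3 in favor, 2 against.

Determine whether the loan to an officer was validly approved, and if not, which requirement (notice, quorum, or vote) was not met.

Notice: 9 days given; 7 required (9 ≥ 7). Satisfied.
Quorum: 8 present (interested directors count toward quorum); quorum is 8. Satisfied.
Vote: the loan to an officer requires a majority of the disinterested directors present (8 − 3 = 5). A majority of 5 is 3, so 3 affirmative votes are needed; 3 voted in favor. Satisfied.

Valid — all requirements satisfied.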